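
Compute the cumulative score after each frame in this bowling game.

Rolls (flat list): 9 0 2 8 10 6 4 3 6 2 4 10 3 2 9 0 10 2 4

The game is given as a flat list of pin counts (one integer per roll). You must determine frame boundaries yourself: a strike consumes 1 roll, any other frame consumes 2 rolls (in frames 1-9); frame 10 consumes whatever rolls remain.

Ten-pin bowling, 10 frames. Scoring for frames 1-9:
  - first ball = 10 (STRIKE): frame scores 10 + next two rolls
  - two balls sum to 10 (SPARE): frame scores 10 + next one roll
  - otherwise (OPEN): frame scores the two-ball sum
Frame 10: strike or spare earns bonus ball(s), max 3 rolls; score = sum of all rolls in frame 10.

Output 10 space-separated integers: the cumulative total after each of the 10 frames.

Frame 1: OPEN (9+0=9). Cumulative: 9
Frame 2: SPARE (2+8=10). 10 + next roll (10) = 20. Cumulative: 29
Frame 3: STRIKE. 10 + next two rolls (6+4) = 20. Cumulative: 49
Frame 4: SPARE (6+4=10). 10 + next roll (3) = 13. Cumulative: 62
Frame 5: OPEN (3+6=9). Cumulative: 71
Frame 6: OPEN (2+4=6). Cumulative: 77
Frame 7: STRIKE. 10 + next two rolls (3+2) = 15. Cumulative: 92
Frame 8: OPEN (3+2=5). Cumulative: 97
Frame 9: OPEN (9+0=9). Cumulative: 106
Frame 10: STRIKE. Sum of all frame-10 rolls (10+2+4) = 16. Cumulative: 122

Answer: 9 29 49 62 71 77 92 97 106 122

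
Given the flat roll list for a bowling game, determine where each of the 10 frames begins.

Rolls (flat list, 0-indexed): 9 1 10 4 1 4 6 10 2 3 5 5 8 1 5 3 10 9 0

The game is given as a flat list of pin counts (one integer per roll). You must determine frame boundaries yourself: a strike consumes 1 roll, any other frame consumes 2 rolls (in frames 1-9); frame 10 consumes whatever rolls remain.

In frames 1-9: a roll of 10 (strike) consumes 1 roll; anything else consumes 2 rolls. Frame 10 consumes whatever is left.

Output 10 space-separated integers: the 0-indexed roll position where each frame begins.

Frame 1 starts at roll index 0: rolls=9,1 (sum=10), consumes 2 rolls
Frame 2 starts at roll index 2: roll=10 (strike), consumes 1 roll
Frame 3 starts at roll index 3: rolls=4,1 (sum=5), consumes 2 rolls
Frame 4 starts at roll index 5: rolls=4,6 (sum=10), consumes 2 rolls
Frame 5 starts at roll index 7: roll=10 (strike), consumes 1 roll
Frame 6 starts at roll index 8: rolls=2,3 (sum=5), consumes 2 rolls
Frame 7 starts at roll index 10: rolls=5,5 (sum=10), consumes 2 rolls
Frame 8 starts at roll index 12: rolls=8,1 (sum=9), consumes 2 rolls
Frame 9 starts at roll index 14: rolls=5,3 (sum=8), consumes 2 rolls
Frame 10 starts at roll index 16: 3 remaining rolls

Answer: 0 2 3 5 7 8 10 12 14 16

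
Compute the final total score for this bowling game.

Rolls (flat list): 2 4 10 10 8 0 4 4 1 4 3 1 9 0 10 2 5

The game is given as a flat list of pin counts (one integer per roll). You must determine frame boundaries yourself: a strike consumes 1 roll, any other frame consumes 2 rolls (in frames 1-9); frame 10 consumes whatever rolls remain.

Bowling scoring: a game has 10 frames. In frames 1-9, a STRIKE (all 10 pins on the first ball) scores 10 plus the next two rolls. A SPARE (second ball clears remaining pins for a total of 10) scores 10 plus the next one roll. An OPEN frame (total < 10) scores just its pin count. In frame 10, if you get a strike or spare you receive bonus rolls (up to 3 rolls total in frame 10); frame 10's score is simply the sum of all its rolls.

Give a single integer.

Frame 1: OPEN (2+4=6). Cumulative: 6
Frame 2: STRIKE. 10 + next two rolls (10+8) = 28. Cumulative: 34
Frame 3: STRIKE. 10 + next two rolls (8+0) = 18. Cumulative: 52
Frame 4: OPEN (8+0=8). Cumulative: 60
Frame 5: OPEN (4+4=8). Cumulative: 68
Frame 6: OPEN (1+4=5). Cumulative: 73
Frame 7: OPEN (3+1=4). Cumulative: 77
Frame 8: OPEN (9+0=9). Cumulative: 86
Frame 9: STRIKE. 10 + next two rolls (2+5) = 17. Cumulative: 103
Frame 10: OPEN. Sum of all frame-10 rolls (2+5) = 7. Cumulative: 110

Answer: 110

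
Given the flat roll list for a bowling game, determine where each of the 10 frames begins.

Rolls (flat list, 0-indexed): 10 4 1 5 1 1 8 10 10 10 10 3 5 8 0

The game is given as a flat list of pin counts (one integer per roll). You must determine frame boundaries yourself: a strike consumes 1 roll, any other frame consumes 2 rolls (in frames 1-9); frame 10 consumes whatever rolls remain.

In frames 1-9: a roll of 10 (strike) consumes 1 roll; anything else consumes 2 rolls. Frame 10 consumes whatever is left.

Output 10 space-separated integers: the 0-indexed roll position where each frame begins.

Answer: 0 1 3 5 7 8 9 10 11 13

Derivation:
Frame 1 starts at roll index 0: roll=10 (strike), consumes 1 roll
Frame 2 starts at roll index 1: rolls=4,1 (sum=5), consumes 2 rolls
Frame 3 starts at roll index 3: rolls=5,1 (sum=6), consumes 2 rolls
Frame 4 starts at roll index 5: rolls=1,8 (sum=9), consumes 2 rolls
Frame 5 starts at roll index 7: roll=10 (strike), consumes 1 roll
Frame 6 starts at roll index 8: roll=10 (strike), consumes 1 roll
Frame 7 starts at roll index 9: roll=10 (strike), consumes 1 roll
Frame 8 starts at roll index 10: roll=10 (strike), consumes 1 roll
Frame 9 starts at roll index 11: rolls=3,5 (sum=8), consumes 2 rolls
Frame 10 starts at roll index 13: 2 remaining rolls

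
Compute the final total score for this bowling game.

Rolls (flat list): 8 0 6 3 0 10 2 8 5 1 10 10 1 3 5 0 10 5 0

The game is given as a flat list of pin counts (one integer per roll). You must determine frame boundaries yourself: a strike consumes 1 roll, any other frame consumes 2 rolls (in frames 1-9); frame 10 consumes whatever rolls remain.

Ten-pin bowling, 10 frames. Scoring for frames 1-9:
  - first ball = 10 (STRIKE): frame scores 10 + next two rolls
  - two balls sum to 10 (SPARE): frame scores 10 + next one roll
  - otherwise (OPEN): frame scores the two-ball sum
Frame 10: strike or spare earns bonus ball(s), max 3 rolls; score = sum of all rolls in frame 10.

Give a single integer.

Frame 1: OPEN (8+0=8). Cumulative: 8
Frame 2: OPEN (6+3=9). Cumulative: 17
Frame 3: SPARE (0+10=10). 10 + next roll (2) = 12. Cumulative: 29
Frame 4: SPARE (2+8=10). 10 + next roll (5) = 15. Cumulative: 44
Frame 5: OPEN (5+1=6). Cumulative: 50
Frame 6: STRIKE. 10 + next two rolls (10+1) = 21. Cumulative: 71
Frame 7: STRIKE. 10 + next two rolls (1+3) = 14. Cumulative: 85
Frame 8: OPEN (1+3=4). Cumulative: 89
Frame 9: OPEN (5+0=5). Cumulative: 94
Frame 10: STRIKE. Sum of all frame-10 rolls (10+5+0) = 15. Cumulative: 109

Answer: 109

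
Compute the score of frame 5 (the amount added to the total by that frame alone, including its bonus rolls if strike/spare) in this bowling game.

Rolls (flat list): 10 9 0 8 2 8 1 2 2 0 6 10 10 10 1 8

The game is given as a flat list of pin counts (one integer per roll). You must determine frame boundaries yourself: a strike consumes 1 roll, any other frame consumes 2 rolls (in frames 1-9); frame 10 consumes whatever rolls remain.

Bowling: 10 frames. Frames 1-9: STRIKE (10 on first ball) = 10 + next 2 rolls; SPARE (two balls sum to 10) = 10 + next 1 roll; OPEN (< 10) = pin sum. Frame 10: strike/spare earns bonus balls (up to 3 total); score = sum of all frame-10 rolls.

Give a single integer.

Frame 1: STRIKE. 10 + next two rolls (9+0) = 19. Cumulative: 19
Frame 2: OPEN (9+0=9). Cumulative: 28
Frame 3: SPARE (8+2=10). 10 + next roll (8) = 18. Cumulative: 46
Frame 4: OPEN (8+1=9). Cumulative: 55
Frame 5: OPEN (2+2=4). Cumulative: 59
Frame 6: OPEN (0+6=6). Cumulative: 65
Frame 7: STRIKE. 10 + next two rolls (10+10) = 30. Cumulative: 95

Answer: 4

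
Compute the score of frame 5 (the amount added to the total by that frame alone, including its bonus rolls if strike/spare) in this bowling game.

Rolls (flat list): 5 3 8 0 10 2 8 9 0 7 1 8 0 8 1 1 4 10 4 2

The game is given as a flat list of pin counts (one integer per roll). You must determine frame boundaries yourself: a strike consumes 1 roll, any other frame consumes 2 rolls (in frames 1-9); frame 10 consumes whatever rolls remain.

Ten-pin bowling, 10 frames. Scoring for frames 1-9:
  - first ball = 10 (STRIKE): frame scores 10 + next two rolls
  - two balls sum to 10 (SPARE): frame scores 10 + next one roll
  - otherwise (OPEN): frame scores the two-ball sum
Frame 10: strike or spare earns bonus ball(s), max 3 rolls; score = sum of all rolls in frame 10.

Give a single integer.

Answer: 9

Derivation:
Frame 1: OPEN (5+3=8). Cumulative: 8
Frame 2: OPEN (8+0=8). Cumulative: 16
Frame 3: STRIKE. 10 + next two rolls (2+8) = 20. Cumulative: 36
Frame 4: SPARE (2+8=10). 10 + next roll (9) = 19. Cumulative: 55
Frame 5: OPEN (9+0=9). Cumulative: 64
Frame 6: OPEN (7+1=8). Cumulative: 72
Frame 7: OPEN (8+0=8). Cumulative: 80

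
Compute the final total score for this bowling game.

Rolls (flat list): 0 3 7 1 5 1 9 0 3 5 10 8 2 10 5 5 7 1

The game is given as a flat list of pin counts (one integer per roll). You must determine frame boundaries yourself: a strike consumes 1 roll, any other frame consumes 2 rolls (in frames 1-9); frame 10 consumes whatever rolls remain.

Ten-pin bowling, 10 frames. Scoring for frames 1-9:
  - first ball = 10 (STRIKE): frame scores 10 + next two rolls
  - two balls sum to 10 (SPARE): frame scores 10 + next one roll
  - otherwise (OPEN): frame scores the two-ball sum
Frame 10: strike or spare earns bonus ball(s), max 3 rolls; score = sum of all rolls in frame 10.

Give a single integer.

Frame 1: OPEN (0+3=3). Cumulative: 3
Frame 2: OPEN (7+1=8). Cumulative: 11
Frame 3: OPEN (5+1=6). Cumulative: 17
Frame 4: OPEN (9+0=9). Cumulative: 26
Frame 5: OPEN (3+5=8). Cumulative: 34
Frame 6: STRIKE. 10 + next two rolls (8+2) = 20. Cumulative: 54
Frame 7: SPARE (8+2=10). 10 + next roll (10) = 20. Cumulative: 74
Frame 8: STRIKE. 10 + next two rolls (5+5) = 20. Cumulative: 94
Frame 9: SPARE (5+5=10). 10 + next roll (7) = 17. Cumulative: 111
Frame 10: OPEN. Sum of all frame-10 rolls (7+1) = 8. Cumulative: 119

Answer: 119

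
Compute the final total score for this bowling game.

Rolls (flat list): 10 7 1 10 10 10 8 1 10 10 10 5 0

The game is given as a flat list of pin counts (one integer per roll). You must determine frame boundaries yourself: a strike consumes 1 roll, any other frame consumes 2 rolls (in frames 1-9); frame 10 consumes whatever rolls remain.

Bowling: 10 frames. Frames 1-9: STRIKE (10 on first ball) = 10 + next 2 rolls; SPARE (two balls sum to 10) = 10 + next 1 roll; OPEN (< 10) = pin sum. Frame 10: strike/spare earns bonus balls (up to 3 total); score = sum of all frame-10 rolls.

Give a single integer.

Frame 1: STRIKE. 10 + next two rolls (7+1) = 18. Cumulative: 18
Frame 2: OPEN (7+1=8). Cumulative: 26
Frame 3: STRIKE. 10 + next two rolls (10+10) = 30. Cumulative: 56
Frame 4: STRIKE. 10 + next two rolls (10+8) = 28. Cumulative: 84
Frame 5: STRIKE. 10 + next two rolls (8+1) = 19. Cumulative: 103
Frame 6: OPEN (8+1=9). Cumulative: 112
Frame 7: STRIKE. 10 + next two rolls (10+10) = 30. Cumulative: 142
Frame 8: STRIKE. 10 + next two rolls (10+5) = 25. Cumulative: 167
Frame 9: STRIKE. 10 + next two rolls (5+0) = 15. Cumulative: 182
Frame 10: OPEN. Sum of all frame-10 rolls (5+0) = 5. Cumulative: 187

Answer: 187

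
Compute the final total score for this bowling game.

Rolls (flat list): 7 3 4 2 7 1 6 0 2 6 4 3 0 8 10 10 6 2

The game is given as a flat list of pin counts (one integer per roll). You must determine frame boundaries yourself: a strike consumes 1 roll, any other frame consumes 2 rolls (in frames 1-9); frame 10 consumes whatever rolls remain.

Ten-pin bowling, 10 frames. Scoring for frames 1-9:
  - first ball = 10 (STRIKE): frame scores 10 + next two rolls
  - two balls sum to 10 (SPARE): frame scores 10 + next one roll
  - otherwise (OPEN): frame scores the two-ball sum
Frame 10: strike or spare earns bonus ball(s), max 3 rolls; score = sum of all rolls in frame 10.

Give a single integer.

Frame 1: SPARE (7+3=10). 10 + next roll (4) = 14. Cumulative: 14
Frame 2: OPEN (4+2=6). Cumulative: 20
Frame 3: OPEN (7+1=8). Cumulative: 28
Frame 4: OPEN (6+0=6). Cumulative: 34
Frame 5: OPEN (2+6=8). Cumulative: 42
Frame 6: OPEN (4+3=7). Cumulative: 49
Frame 7: OPEN (0+8=8). Cumulative: 57
Frame 8: STRIKE. 10 + next two rolls (10+6) = 26. Cumulative: 83
Frame 9: STRIKE. 10 + next two rolls (6+2) = 18. Cumulative: 101
Frame 10: OPEN. Sum of all frame-10 rolls (6+2) = 8. Cumulative: 109

Answer: 109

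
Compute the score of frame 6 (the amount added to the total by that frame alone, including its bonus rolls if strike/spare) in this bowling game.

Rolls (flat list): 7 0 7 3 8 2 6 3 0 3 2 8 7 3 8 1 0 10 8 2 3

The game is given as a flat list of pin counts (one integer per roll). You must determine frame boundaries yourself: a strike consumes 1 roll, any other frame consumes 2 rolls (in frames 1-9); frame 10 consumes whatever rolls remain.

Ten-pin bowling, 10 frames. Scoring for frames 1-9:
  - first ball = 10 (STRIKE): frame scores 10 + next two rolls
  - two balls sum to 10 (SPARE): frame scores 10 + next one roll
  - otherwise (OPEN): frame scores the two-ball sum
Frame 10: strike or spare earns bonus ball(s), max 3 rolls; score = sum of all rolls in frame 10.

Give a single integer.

Answer: 17

Derivation:
Frame 1: OPEN (7+0=7). Cumulative: 7
Frame 2: SPARE (7+3=10). 10 + next roll (8) = 18. Cumulative: 25
Frame 3: SPARE (8+2=10). 10 + next roll (6) = 16. Cumulative: 41
Frame 4: OPEN (6+3=9). Cumulative: 50
Frame 5: OPEN (0+3=3). Cumulative: 53
Frame 6: SPARE (2+8=10). 10 + next roll (7) = 17. Cumulative: 70
Frame 7: SPARE (7+3=10). 10 + next roll (8) = 18. Cumulative: 88
Frame 8: OPEN (8+1=9). Cumulative: 97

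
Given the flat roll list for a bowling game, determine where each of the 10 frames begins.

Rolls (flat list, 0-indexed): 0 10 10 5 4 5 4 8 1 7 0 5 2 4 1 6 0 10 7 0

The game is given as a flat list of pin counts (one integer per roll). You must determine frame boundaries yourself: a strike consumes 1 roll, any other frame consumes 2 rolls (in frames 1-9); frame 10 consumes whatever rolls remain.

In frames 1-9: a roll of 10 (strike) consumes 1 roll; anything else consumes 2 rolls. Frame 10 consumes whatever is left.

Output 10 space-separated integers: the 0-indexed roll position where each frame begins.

Frame 1 starts at roll index 0: rolls=0,10 (sum=10), consumes 2 rolls
Frame 2 starts at roll index 2: roll=10 (strike), consumes 1 roll
Frame 3 starts at roll index 3: rolls=5,4 (sum=9), consumes 2 rolls
Frame 4 starts at roll index 5: rolls=5,4 (sum=9), consumes 2 rolls
Frame 5 starts at roll index 7: rolls=8,1 (sum=9), consumes 2 rolls
Frame 6 starts at roll index 9: rolls=7,0 (sum=7), consumes 2 rolls
Frame 7 starts at roll index 11: rolls=5,2 (sum=7), consumes 2 rolls
Frame 8 starts at roll index 13: rolls=4,1 (sum=5), consumes 2 rolls
Frame 9 starts at roll index 15: rolls=6,0 (sum=6), consumes 2 rolls
Frame 10 starts at roll index 17: 3 remaining rolls

Answer: 0 2 3 5 7 9 11 13 15 17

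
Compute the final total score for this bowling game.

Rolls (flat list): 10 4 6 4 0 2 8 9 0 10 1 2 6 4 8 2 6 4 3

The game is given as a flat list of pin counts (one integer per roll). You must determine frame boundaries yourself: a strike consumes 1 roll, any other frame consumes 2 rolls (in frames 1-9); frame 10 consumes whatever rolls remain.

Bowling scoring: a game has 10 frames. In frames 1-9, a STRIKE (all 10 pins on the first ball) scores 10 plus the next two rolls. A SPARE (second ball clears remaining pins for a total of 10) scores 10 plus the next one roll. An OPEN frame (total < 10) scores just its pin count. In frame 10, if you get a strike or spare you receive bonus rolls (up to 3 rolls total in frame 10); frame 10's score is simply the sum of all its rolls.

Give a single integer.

Frame 1: STRIKE. 10 + next two rolls (4+6) = 20. Cumulative: 20
Frame 2: SPARE (4+6=10). 10 + next roll (4) = 14. Cumulative: 34
Frame 3: OPEN (4+0=4). Cumulative: 38
Frame 4: SPARE (2+8=10). 10 + next roll (9) = 19. Cumulative: 57
Frame 5: OPEN (9+0=9). Cumulative: 66
Frame 6: STRIKE. 10 + next two rolls (1+2) = 13. Cumulative: 79
Frame 7: OPEN (1+2=3). Cumulative: 82
Frame 8: SPARE (6+4=10). 10 + next roll (8) = 18. Cumulative: 100
Frame 9: SPARE (8+2=10). 10 + next roll (6) = 16. Cumulative: 116
Frame 10: SPARE. Sum of all frame-10 rolls (6+4+3) = 13. Cumulative: 129

Answer: 129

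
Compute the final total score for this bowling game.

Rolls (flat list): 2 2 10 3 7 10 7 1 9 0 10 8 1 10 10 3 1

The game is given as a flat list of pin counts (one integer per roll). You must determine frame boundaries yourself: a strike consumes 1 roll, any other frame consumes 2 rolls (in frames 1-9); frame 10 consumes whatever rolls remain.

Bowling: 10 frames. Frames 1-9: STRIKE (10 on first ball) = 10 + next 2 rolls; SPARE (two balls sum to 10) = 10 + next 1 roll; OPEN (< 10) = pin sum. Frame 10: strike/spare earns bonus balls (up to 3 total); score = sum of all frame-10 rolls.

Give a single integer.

Answer: 144

Derivation:
Frame 1: OPEN (2+2=4). Cumulative: 4
Frame 2: STRIKE. 10 + next two rolls (3+7) = 20. Cumulative: 24
Frame 3: SPARE (3+7=10). 10 + next roll (10) = 20. Cumulative: 44
Frame 4: STRIKE. 10 + next two rolls (7+1) = 18. Cumulative: 62
Frame 5: OPEN (7+1=8). Cumulative: 70
Frame 6: OPEN (9+0=9). Cumulative: 79
Frame 7: STRIKE. 10 + next two rolls (8+1) = 19. Cumulative: 98
Frame 8: OPEN (8+1=9). Cumulative: 107
Frame 9: STRIKE. 10 + next two rolls (10+3) = 23. Cumulative: 130
Frame 10: STRIKE. Sum of all frame-10 rolls (10+3+1) = 14. Cumulative: 144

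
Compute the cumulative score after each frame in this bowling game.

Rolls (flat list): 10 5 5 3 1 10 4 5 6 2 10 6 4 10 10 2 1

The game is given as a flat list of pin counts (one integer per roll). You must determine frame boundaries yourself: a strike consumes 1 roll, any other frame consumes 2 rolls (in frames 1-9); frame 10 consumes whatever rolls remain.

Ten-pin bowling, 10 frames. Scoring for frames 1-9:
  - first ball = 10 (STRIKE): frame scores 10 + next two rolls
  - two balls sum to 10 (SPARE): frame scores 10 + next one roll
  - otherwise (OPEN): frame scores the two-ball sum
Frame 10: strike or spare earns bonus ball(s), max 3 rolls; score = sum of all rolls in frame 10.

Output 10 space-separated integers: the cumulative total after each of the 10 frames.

Frame 1: STRIKE. 10 + next two rolls (5+5) = 20. Cumulative: 20
Frame 2: SPARE (5+5=10). 10 + next roll (3) = 13. Cumulative: 33
Frame 3: OPEN (3+1=4). Cumulative: 37
Frame 4: STRIKE. 10 + next two rolls (4+5) = 19. Cumulative: 56
Frame 5: OPEN (4+5=9). Cumulative: 65
Frame 6: OPEN (6+2=8). Cumulative: 73
Frame 7: STRIKE. 10 + next two rolls (6+4) = 20. Cumulative: 93
Frame 8: SPARE (6+4=10). 10 + next roll (10) = 20. Cumulative: 113
Frame 9: STRIKE. 10 + next two rolls (10+2) = 22. Cumulative: 135
Frame 10: STRIKE. Sum of all frame-10 rolls (10+2+1) = 13. Cumulative: 148

Answer: 20 33 37 56 65 73 93 113 135 148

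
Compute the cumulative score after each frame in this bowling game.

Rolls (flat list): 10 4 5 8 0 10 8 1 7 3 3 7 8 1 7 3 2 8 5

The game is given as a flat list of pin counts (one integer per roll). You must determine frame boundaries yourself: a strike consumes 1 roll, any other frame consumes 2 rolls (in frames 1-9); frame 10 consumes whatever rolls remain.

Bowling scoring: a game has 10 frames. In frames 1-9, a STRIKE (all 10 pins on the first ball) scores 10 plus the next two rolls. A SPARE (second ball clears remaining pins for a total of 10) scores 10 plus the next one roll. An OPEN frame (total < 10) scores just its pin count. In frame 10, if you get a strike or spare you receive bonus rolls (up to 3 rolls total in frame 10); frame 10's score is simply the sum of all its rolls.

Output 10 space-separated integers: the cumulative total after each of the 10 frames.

Frame 1: STRIKE. 10 + next two rolls (4+5) = 19. Cumulative: 19
Frame 2: OPEN (4+5=9). Cumulative: 28
Frame 3: OPEN (8+0=8). Cumulative: 36
Frame 4: STRIKE. 10 + next two rolls (8+1) = 19. Cumulative: 55
Frame 5: OPEN (8+1=9). Cumulative: 64
Frame 6: SPARE (7+3=10). 10 + next roll (3) = 13. Cumulative: 77
Frame 7: SPARE (3+7=10). 10 + next roll (8) = 18. Cumulative: 95
Frame 8: OPEN (8+1=9). Cumulative: 104
Frame 9: SPARE (7+3=10). 10 + next roll (2) = 12. Cumulative: 116
Frame 10: SPARE. Sum of all frame-10 rolls (2+8+5) = 15. Cumulative: 131

Answer: 19 28 36 55 64 77 95 104 116 131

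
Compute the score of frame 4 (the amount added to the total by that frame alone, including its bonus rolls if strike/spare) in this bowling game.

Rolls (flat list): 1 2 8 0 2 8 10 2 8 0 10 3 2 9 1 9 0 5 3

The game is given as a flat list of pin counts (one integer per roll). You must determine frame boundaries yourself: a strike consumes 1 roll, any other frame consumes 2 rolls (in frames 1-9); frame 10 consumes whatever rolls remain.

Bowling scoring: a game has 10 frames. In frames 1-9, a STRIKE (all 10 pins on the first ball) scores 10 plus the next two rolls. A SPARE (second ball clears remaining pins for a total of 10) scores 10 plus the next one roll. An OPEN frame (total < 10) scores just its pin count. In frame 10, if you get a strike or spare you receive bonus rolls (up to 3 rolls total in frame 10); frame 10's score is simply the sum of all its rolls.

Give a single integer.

Answer: 20

Derivation:
Frame 1: OPEN (1+2=3). Cumulative: 3
Frame 2: OPEN (8+0=8). Cumulative: 11
Frame 3: SPARE (2+8=10). 10 + next roll (10) = 20. Cumulative: 31
Frame 4: STRIKE. 10 + next two rolls (2+8) = 20. Cumulative: 51
Frame 5: SPARE (2+8=10). 10 + next roll (0) = 10. Cumulative: 61
Frame 6: SPARE (0+10=10). 10 + next roll (3) = 13. Cumulative: 74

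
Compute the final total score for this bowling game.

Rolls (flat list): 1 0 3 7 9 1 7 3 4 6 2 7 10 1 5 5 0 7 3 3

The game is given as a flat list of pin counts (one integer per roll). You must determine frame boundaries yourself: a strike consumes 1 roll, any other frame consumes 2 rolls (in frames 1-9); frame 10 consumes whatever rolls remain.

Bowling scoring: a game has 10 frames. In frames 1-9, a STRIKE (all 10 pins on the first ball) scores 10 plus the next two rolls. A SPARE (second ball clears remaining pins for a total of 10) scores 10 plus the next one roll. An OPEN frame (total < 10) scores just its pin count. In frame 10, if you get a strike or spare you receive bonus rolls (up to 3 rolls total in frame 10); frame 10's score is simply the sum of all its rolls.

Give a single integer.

Answer: 112

Derivation:
Frame 1: OPEN (1+0=1). Cumulative: 1
Frame 2: SPARE (3+7=10). 10 + next roll (9) = 19. Cumulative: 20
Frame 3: SPARE (9+1=10). 10 + next roll (7) = 17. Cumulative: 37
Frame 4: SPARE (7+3=10). 10 + next roll (4) = 14. Cumulative: 51
Frame 5: SPARE (4+6=10). 10 + next roll (2) = 12. Cumulative: 63
Frame 6: OPEN (2+7=9). Cumulative: 72
Frame 7: STRIKE. 10 + next two rolls (1+5) = 16. Cumulative: 88
Frame 8: OPEN (1+5=6). Cumulative: 94
Frame 9: OPEN (5+0=5). Cumulative: 99
Frame 10: SPARE. Sum of all frame-10 rolls (7+3+3) = 13. Cumulative: 112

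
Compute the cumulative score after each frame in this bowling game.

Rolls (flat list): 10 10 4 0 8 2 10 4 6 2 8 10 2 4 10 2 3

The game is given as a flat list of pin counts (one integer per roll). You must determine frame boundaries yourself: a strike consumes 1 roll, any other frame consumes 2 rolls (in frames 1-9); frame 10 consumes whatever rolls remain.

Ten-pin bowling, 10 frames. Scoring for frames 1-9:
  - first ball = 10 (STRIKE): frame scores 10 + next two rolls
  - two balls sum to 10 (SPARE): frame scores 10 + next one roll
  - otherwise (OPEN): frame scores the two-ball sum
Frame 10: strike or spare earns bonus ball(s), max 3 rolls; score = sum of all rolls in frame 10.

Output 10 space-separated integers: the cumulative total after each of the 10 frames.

Answer: 24 38 42 62 82 94 114 130 136 151

Derivation:
Frame 1: STRIKE. 10 + next two rolls (10+4) = 24. Cumulative: 24
Frame 2: STRIKE. 10 + next two rolls (4+0) = 14. Cumulative: 38
Frame 3: OPEN (4+0=4). Cumulative: 42
Frame 4: SPARE (8+2=10). 10 + next roll (10) = 20. Cumulative: 62
Frame 5: STRIKE. 10 + next two rolls (4+6) = 20. Cumulative: 82
Frame 6: SPARE (4+6=10). 10 + next roll (2) = 12. Cumulative: 94
Frame 7: SPARE (2+8=10). 10 + next roll (10) = 20. Cumulative: 114
Frame 8: STRIKE. 10 + next two rolls (2+4) = 16. Cumulative: 130
Frame 9: OPEN (2+4=6). Cumulative: 136
Frame 10: STRIKE. Sum of all frame-10 rolls (10+2+3) = 15. Cumulative: 151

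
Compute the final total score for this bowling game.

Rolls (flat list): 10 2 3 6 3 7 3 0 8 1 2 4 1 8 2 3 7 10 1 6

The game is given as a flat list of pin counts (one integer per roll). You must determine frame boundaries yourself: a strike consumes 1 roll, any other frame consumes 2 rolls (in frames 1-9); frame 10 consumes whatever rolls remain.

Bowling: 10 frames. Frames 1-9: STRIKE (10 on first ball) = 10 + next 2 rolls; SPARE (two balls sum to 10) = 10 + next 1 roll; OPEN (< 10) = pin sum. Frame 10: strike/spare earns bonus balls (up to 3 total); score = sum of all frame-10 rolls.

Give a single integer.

Frame 1: STRIKE. 10 + next two rolls (2+3) = 15. Cumulative: 15
Frame 2: OPEN (2+3=5). Cumulative: 20
Frame 3: OPEN (6+3=9). Cumulative: 29
Frame 4: SPARE (7+3=10). 10 + next roll (0) = 10. Cumulative: 39
Frame 5: OPEN (0+8=8). Cumulative: 47
Frame 6: OPEN (1+2=3). Cumulative: 50
Frame 7: OPEN (4+1=5). Cumulative: 55
Frame 8: SPARE (8+2=10). 10 + next roll (3) = 13. Cumulative: 68
Frame 9: SPARE (3+7=10). 10 + next roll (10) = 20. Cumulative: 88
Frame 10: STRIKE. Sum of all frame-10 rolls (10+1+6) = 17. Cumulative: 105

Answer: 105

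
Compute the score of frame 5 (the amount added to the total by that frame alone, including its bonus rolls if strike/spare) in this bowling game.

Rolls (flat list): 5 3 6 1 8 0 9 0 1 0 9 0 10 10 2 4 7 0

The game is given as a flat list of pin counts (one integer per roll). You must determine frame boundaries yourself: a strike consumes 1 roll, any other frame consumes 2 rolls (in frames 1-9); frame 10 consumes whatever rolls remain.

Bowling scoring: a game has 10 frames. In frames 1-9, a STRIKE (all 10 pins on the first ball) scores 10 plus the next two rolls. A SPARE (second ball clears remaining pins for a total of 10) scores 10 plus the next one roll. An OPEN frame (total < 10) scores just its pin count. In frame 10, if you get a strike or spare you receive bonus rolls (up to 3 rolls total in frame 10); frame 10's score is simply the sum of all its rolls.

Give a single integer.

Frame 1: OPEN (5+3=8). Cumulative: 8
Frame 2: OPEN (6+1=7). Cumulative: 15
Frame 3: OPEN (8+0=8). Cumulative: 23
Frame 4: OPEN (9+0=9). Cumulative: 32
Frame 5: OPEN (1+0=1). Cumulative: 33
Frame 6: OPEN (9+0=9). Cumulative: 42
Frame 7: STRIKE. 10 + next two rolls (10+2) = 22. Cumulative: 64

Answer: 1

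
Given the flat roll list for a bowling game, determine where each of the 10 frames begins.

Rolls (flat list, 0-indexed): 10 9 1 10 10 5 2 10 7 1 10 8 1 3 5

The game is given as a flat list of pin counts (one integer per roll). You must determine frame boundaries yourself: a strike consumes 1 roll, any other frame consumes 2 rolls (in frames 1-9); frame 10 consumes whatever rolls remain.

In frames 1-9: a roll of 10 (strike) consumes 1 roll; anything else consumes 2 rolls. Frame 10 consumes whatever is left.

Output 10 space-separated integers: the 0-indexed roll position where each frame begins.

Answer: 0 1 3 4 5 7 8 10 11 13

Derivation:
Frame 1 starts at roll index 0: roll=10 (strike), consumes 1 roll
Frame 2 starts at roll index 1: rolls=9,1 (sum=10), consumes 2 rolls
Frame 3 starts at roll index 3: roll=10 (strike), consumes 1 roll
Frame 4 starts at roll index 4: roll=10 (strike), consumes 1 roll
Frame 5 starts at roll index 5: rolls=5,2 (sum=7), consumes 2 rolls
Frame 6 starts at roll index 7: roll=10 (strike), consumes 1 roll
Frame 7 starts at roll index 8: rolls=7,1 (sum=8), consumes 2 rolls
Frame 8 starts at roll index 10: roll=10 (strike), consumes 1 roll
Frame 9 starts at roll index 11: rolls=8,1 (sum=9), consumes 2 rolls
Frame 10 starts at roll index 13: 2 remaining rolls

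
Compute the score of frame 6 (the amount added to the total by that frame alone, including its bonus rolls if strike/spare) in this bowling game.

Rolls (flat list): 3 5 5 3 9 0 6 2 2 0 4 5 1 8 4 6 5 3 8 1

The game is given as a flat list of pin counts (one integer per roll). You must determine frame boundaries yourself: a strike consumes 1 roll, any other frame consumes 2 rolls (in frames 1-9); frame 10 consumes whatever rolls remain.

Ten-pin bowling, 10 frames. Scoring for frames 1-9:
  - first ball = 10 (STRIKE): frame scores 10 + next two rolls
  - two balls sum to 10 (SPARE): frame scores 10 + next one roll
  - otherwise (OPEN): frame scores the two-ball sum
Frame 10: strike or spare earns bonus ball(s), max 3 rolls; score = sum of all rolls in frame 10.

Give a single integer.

Frame 1: OPEN (3+5=8). Cumulative: 8
Frame 2: OPEN (5+3=8). Cumulative: 16
Frame 3: OPEN (9+0=9). Cumulative: 25
Frame 4: OPEN (6+2=8). Cumulative: 33
Frame 5: OPEN (2+0=2). Cumulative: 35
Frame 6: OPEN (4+5=9). Cumulative: 44
Frame 7: OPEN (1+8=9). Cumulative: 53
Frame 8: SPARE (4+6=10). 10 + next roll (5) = 15. Cumulative: 68

Answer: 9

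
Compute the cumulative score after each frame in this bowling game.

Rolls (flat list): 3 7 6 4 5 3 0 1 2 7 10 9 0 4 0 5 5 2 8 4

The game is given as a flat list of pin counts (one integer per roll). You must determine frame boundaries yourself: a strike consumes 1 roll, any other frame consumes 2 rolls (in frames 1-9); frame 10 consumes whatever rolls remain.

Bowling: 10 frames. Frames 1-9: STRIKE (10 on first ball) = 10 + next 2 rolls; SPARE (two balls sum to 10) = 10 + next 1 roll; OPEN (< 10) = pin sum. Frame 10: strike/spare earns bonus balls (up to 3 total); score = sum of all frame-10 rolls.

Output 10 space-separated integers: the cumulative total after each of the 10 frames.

Frame 1: SPARE (3+7=10). 10 + next roll (6) = 16. Cumulative: 16
Frame 2: SPARE (6+4=10). 10 + next roll (5) = 15. Cumulative: 31
Frame 3: OPEN (5+3=8). Cumulative: 39
Frame 4: OPEN (0+1=1). Cumulative: 40
Frame 5: OPEN (2+7=9). Cumulative: 49
Frame 6: STRIKE. 10 + next two rolls (9+0) = 19. Cumulative: 68
Frame 7: OPEN (9+0=9). Cumulative: 77
Frame 8: OPEN (4+0=4). Cumulative: 81
Frame 9: SPARE (5+5=10). 10 + next roll (2) = 12. Cumulative: 93
Frame 10: SPARE. Sum of all frame-10 rolls (2+8+4) = 14. Cumulative: 107

Answer: 16 31 39 40 49 68 77 81 93 107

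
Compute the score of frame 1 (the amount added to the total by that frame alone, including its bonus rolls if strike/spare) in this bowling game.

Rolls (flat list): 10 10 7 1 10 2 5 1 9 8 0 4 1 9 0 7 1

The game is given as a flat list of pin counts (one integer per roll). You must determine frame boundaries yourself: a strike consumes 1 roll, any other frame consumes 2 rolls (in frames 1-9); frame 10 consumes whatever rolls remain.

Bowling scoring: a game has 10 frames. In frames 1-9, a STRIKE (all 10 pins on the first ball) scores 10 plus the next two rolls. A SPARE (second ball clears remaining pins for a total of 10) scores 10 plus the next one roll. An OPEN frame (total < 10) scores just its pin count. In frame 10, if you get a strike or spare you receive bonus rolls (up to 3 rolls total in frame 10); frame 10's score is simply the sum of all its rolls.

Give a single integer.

Frame 1: STRIKE. 10 + next two rolls (10+7) = 27. Cumulative: 27
Frame 2: STRIKE. 10 + next two rolls (7+1) = 18. Cumulative: 45
Frame 3: OPEN (7+1=8). Cumulative: 53

Answer: 27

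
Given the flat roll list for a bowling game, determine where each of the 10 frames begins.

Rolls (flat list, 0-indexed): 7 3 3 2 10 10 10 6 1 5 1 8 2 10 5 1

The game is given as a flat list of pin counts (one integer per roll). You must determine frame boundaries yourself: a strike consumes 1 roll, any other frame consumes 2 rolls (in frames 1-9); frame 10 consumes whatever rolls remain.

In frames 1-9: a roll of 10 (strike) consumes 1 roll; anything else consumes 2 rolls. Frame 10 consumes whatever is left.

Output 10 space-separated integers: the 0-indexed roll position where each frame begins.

Answer: 0 2 4 5 6 7 9 11 13 14

Derivation:
Frame 1 starts at roll index 0: rolls=7,3 (sum=10), consumes 2 rolls
Frame 2 starts at roll index 2: rolls=3,2 (sum=5), consumes 2 rolls
Frame 3 starts at roll index 4: roll=10 (strike), consumes 1 roll
Frame 4 starts at roll index 5: roll=10 (strike), consumes 1 roll
Frame 5 starts at roll index 6: roll=10 (strike), consumes 1 roll
Frame 6 starts at roll index 7: rolls=6,1 (sum=7), consumes 2 rolls
Frame 7 starts at roll index 9: rolls=5,1 (sum=6), consumes 2 rolls
Frame 8 starts at roll index 11: rolls=8,2 (sum=10), consumes 2 rolls
Frame 9 starts at roll index 13: roll=10 (strike), consumes 1 roll
Frame 10 starts at roll index 14: 2 remaining rolls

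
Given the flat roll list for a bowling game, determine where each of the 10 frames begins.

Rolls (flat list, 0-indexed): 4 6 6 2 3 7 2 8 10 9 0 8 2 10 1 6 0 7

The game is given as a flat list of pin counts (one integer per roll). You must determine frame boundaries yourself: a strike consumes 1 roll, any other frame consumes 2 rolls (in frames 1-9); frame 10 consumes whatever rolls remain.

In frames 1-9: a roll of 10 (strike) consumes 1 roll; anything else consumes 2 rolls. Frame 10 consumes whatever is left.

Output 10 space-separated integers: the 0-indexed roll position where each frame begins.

Answer: 0 2 4 6 8 9 11 13 14 16

Derivation:
Frame 1 starts at roll index 0: rolls=4,6 (sum=10), consumes 2 rolls
Frame 2 starts at roll index 2: rolls=6,2 (sum=8), consumes 2 rolls
Frame 3 starts at roll index 4: rolls=3,7 (sum=10), consumes 2 rolls
Frame 4 starts at roll index 6: rolls=2,8 (sum=10), consumes 2 rolls
Frame 5 starts at roll index 8: roll=10 (strike), consumes 1 roll
Frame 6 starts at roll index 9: rolls=9,0 (sum=9), consumes 2 rolls
Frame 7 starts at roll index 11: rolls=8,2 (sum=10), consumes 2 rolls
Frame 8 starts at roll index 13: roll=10 (strike), consumes 1 roll
Frame 9 starts at roll index 14: rolls=1,6 (sum=7), consumes 2 rolls
Frame 10 starts at roll index 16: 2 remaining rolls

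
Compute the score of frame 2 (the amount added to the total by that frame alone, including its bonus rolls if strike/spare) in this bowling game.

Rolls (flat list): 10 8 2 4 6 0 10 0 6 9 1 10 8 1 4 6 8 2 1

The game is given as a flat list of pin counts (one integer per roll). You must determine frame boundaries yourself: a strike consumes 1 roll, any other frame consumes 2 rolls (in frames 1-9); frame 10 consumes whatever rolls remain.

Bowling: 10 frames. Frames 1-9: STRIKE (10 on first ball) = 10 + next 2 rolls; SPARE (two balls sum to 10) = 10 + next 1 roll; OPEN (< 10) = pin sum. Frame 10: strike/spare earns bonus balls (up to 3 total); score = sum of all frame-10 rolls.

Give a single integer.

Frame 1: STRIKE. 10 + next two rolls (8+2) = 20. Cumulative: 20
Frame 2: SPARE (8+2=10). 10 + next roll (4) = 14. Cumulative: 34
Frame 3: SPARE (4+6=10). 10 + next roll (0) = 10. Cumulative: 44
Frame 4: SPARE (0+10=10). 10 + next roll (0) = 10. Cumulative: 54

Answer: 14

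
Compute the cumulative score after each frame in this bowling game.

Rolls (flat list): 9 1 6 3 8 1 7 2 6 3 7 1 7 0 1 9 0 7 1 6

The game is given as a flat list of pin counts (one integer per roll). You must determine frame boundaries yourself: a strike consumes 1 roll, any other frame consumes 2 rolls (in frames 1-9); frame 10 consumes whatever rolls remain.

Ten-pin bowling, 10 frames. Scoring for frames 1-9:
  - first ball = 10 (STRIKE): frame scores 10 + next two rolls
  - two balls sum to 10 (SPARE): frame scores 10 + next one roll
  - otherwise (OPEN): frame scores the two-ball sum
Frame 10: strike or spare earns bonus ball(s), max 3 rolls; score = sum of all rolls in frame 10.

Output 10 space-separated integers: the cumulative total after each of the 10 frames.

Answer: 16 25 34 43 52 60 67 77 84 91

Derivation:
Frame 1: SPARE (9+1=10). 10 + next roll (6) = 16. Cumulative: 16
Frame 2: OPEN (6+3=9). Cumulative: 25
Frame 3: OPEN (8+1=9). Cumulative: 34
Frame 4: OPEN (7+2=9). Cumulative: 43
Frame 5: OPEN (6+3=9). Cumulative: 52
Frame 6: OPEN (7+1=8). Cumulative: 60
Frame 7: OPEN (7+0=7). Cumulative: 67
Frame 8: SPARE (1+9=10). 10 + next roll (0) = 10. Cumulative: 77
Frame 9: OPEN (0+7=7). Cumulative: 84
Frame 10: OPEN. Sum of all frame-10 rolls (1+6) = 7. Cumulative: 91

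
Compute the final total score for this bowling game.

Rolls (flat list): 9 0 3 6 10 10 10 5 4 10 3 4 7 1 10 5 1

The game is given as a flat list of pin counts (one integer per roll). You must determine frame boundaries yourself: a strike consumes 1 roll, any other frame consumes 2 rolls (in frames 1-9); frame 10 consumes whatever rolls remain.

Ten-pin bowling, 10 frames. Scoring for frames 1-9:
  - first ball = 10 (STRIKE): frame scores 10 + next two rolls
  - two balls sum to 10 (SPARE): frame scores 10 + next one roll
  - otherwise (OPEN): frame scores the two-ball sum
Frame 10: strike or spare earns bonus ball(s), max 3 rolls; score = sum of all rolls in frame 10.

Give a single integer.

Answer: 149

Derivation:
Frame 1: OPEN (9+0=9). Cumulative: 9
Frame 2: OPEN (3+6=9). Cumulative: 18
Frame 3: STRIKE. 10 + next two rolls (10+10) = 30. Cumulative: 48
Frame 4: STRIKE. 10 + next two rolls (10+5) = 25. Cumulative: 73
Frame 5: STRIKE. 10 + next two rolls (5+4) = 19. Cumulative: 92
Frame 6: OPEN (5+4=9). Cumulative: 101
Frame 7: STRIKE. 10 + next two rolls (3+4) = 17. Cumulative: 118
Frame 8: OPEN (3+4=7). Cumulative: 125
Frame 9: OPEN (7+1=8). Cumulative: 133
Frame 10: STRIKE. Sum of all frame-10 rolls (10+5+1) = 16. Cumulative: 149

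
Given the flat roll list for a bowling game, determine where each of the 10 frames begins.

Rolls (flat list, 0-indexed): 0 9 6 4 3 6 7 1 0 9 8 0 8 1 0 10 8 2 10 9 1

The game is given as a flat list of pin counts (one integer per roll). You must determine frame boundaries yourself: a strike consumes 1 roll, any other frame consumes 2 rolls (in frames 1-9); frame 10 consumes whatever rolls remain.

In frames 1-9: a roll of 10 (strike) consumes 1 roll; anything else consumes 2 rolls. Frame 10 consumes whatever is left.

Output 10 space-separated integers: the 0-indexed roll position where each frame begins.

Frame 1 starts at roll index 0: rolls=0,9 (sum=9), consumes 2 rolls
Frame 2 starts at roll index 2: rolls=6,4 (sum=10), consumes 2 rolls
Frame 3 starts at roll index 4: rolls=3,6 (sum=9), consumes 2 rolls
Frame 4 starts at roll index 6: rolls=7,1 (sum=8), consumes 2 rolls
Frame 5 starts at roll index 8: rolls=0,9 (sum=9), consumes 2 rolls
Frame 6 starts at roll index 10: rolls=8,0 (sum=8), consumes 2 rolls
Frame 7 starts at roll index 12: rolls=8,1 (sum=9), consumes 2 rolls
Frame 8 starts at roll index 14: rolls=0,10 (sum=10), consumes 2 rolls
Frame 9 starts at roll index 16: rolls=8,2 (sum=10), consumes 2 rolls
Frame 10 starts at roll index 18: 3 remaining rolls

Answer: 0 2 4 6 8 10 12 14 16 18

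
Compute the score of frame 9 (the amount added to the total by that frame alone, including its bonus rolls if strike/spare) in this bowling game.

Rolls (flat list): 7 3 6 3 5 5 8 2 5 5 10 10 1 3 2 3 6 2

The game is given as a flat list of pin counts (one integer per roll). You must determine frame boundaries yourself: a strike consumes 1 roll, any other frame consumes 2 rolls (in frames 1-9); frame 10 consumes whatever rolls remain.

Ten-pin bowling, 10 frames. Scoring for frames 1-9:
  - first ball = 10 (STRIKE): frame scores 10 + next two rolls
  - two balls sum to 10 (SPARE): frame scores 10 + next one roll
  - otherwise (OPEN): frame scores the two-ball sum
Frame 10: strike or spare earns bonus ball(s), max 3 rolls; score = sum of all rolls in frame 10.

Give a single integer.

Answer: 5

Derivation:
Frame 1: SPARE (7+3=10). 10 + next roll (6) = 16. Cumulative: 16
Frame 2: OPEN (6+3=9). Cumulative: 25
Frame 3: SPARE (5+5=10). 10 + next roll (8) = 18. Cumulative: 43
Frame 4: SPARE (8+2=10). 10 + next roll (5) = 15. Cumulative: 58
Frame 5: SPARE (5+5=10). 10 + next roll (10) = 20. Cumulative: 78
Frame 6: STRIKE. 10 + next two rolls (10+1) = 21. Cumulative: 99
Frame 7: STRIKE. 10 + next two rolls (1+3) = 14. Cumulative: 113
Frame 8: OPEN (1+3=4). Cumulative: 117
Frame 9: OPEN (2+3=5). Cumulative: 122
Frame 10: OPEN. Sum of all frame-10 rolls (6+2) = 8. Cumulative: 130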